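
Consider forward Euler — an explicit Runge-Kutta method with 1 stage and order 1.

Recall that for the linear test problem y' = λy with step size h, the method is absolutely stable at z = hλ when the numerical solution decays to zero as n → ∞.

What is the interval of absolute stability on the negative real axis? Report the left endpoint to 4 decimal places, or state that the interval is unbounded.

Test eqn y'=λy, z=hλ:
  order 1, 1-stage ⇒ R(z)=1+z
  (e.g. R(-1.57)=-0.57000, |R|=0.57000)

Solve |R(x)|<1 on ℝ⁻.
x=-1.57: |R|=0.5700
|R(-2.02)|=1.0200 |R(-1.4)|=0.4000 |R(-1.38)|=0.3800
Bisect:
  x_lo=-2.4942 |R|=1.4942  x_hi=-0.3234 |R|=0.6766
  mid=-1.40883 |R|=0.40883 →hi
  mid=-1.95154 |R|=0.95154 →hi
  mid=-2.22289 |R|=1.22289 →lo
  mid=-2.08721 |R|=1.08721 →lo
  mid=-2.01938 |R|=1.01938 →lo
  mid=-1.98546 |R|=0.98546 →hi
  mid=-2.00242 |R|=1.00242 →lo
  mid=-1.99394 |R|=0.99394 →hi
  mid=-1.99818 |R|=0.99818 →hi
  mid=-2.00030 |R|=1.00030 →lo
  ...
  [-2.00003,-1.99990] ⇒ x*=-2.0000
So |R|<1 on (-2.0000, 0).

(-2.0000, 0).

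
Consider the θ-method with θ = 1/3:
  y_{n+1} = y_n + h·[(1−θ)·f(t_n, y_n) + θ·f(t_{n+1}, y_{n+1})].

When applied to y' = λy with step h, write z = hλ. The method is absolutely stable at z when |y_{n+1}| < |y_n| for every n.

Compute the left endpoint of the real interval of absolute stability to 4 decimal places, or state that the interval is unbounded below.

z* = -6.0000.

Test eqn y'=λy, z=hλ:
  y_{n+1} = y_n + z·[2/3·y_n + 1/3·y_{n+1}] ⇒ (1 − 1/3z)y_{n+1} = (1 + 2/3z)y_n
  so R(z) = (1 + 2/3z)/(1 − 1/3z).

Boundary: |R(x)|=1, x<0.
x=-1.71: |R|=0.0892
R=−1: 1+2/3x = −1+1/3x ⇒ -1/3x=2 ⇒ x=2/(-1/3)=-6.0000
Confirm numerically:
  x=-4.970: |R|=0.87077 <1
  x=-4.248: |R|=0.75828 <1
  x=-3.971: |R|=0.70894 <1
  x=-6.485: |R|=1.05113 >1
  x=-6.401: |R|=1.04266 >1
Interval (-6.0000, 0).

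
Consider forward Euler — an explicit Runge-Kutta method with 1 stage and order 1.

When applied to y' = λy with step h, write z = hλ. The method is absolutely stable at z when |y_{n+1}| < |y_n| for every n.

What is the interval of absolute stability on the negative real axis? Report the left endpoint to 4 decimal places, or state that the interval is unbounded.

z∈(-2.0000,0).

Test eqn y'=λy, z=hλ:
  order 1, 1-stage ⇒ R(z)=1+z
  (e.g. R(-1.38)=-0.38000, |R|=0.38000)

Need |R(x)|<1, x<0.
x=-1.38: |R|=0.3800
|R(-2.32)|=1.3200 |R(-1.95)|=0.9500 |R(-0.93)|=0.0700
Bisect:
  x_lo=-2.5585 |R|=1.5585  x_hi=-0.3145 |R|=0.6855
  mid=-1.43648 |R|=0.43648 →hi
  mid=-1.99747 |R|=0.99747 →hi
  mid=-2.27796 |R|=1.27796 →lo
  mid=-2.13771 |R|=1.13771 →lo
  mid=-2.06759 |R|=1.06759 →lo
  mid=-2.03253 |R|=1.03253 →lo
  mid=-2.01500 |R|=1.01500 →lo
  mid=-2.00623 |R|=1.00623 →lo
  ...
  [-2.00007,-1.99993] ⇒ x*=-2.0000
Interval (-2.0000, 0).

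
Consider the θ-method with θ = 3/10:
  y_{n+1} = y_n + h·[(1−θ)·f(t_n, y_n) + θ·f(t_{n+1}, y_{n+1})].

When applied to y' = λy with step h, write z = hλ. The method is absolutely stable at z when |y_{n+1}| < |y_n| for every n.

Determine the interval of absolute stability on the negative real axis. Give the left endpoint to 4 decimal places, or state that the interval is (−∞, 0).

(-5.0000, 0).

Test eqn y'=λy, z=hλ:
  y_{n+1} = y_n + z·[7/10·y_n + 3/10·y_{n+1}] ⇒ (1 − 3/10z)y_{n+1} = (1 + 7/10z)y_n
  so R(z) = (1 + 7/10z)/(1 − 3/10z).

Boundary: |R(x)|=1, x<0.
x=-1.5: |R|=0.0345
R=−1: 1+7/10x = −1+3/10x ⇒ -2/5x=2 ⇒ x=2/(-2/5)=-5.0000
Confirm numerically:
  x=-4.779: |R|=0.96368 <1
  x=-3.981: |R|=0.81425 <1
  x=-3.620: |R|=0.73538 <1
  x=-3.275: |R|=0.65195 <1
  x=-5.584: |R|=1.08732 >1
  x=-5.521: |R|=1.07845 >1
  x=-5.361: |R|=1.05536 >1
Interval (-5.0000, 0).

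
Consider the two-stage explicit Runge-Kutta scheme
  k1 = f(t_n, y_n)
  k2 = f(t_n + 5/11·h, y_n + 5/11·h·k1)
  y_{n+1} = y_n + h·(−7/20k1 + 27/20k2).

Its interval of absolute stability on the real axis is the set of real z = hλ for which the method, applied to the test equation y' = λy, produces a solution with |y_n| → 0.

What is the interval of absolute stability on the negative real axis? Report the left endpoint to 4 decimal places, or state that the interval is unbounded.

(-1.6296, 0).

With y'=λy (z=hλ):
  k1=λy_n ⇒ h·k1=z·y_n;  k2=λ(1+5/11z)y_n ⇒ h·k2=z(1+5/11z)y_n
  y_{n+1}/y_n = 1 − 7/20z + 27/20z(1+5/11z) = 1 + z + 27/44z²
  R(z) = 1 + z + 27/44z².

Solve |R(x)|<1 on ℝ⁻.
x=-0.5: |R|=0.6534
R=1: x+27/44x²=0 ⇒ x=−44/27=-1.6296; min R=1−1/(4·27/44)=0.5926>−1
Confirm numerically:
  x=-1.564: |R|=0.93701 <1
  x=-1.350: |R|=0.76835 <1
  x=-1.347: |R|=0.76639 <1
  x=-0.746: |R|=0.59550 <1
  x=-2.054: |R|=1.53488 >1
  x=-1.878: |R|=1.28622 >1
  x=-1.752: |R|=1.13156 >1
Interval (-1.6296, 0).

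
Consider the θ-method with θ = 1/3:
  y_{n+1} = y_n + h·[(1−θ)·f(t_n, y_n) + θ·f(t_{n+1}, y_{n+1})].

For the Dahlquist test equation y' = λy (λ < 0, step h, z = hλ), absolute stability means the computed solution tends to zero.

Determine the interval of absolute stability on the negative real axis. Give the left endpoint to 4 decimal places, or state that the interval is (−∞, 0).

z∈(-6.0000,0).

With y'=λy (z=hλ):
  y_{n+1} = y_n + z·[2/3·y_n + 1/3·y_{n+1}] ⇒ (1 − 1/3z)y_{n+1} = (1 + 2/3z)y_n
  Hence R(z) = (1 + 2/3z)/(1 − 1/3z).

Boundary: |R(x)|=1, x<0.
x=-1.37: |R|=0.0595
R=−1: 1+2/3x = −1+1/3x ⇒ -1/3x=2 ⇒ x=2/(-1/3)=-6.0000
Confirm numerically:
  x=-5.445: |R|=0.93428 <1
  x=-3.615: |R|=0.63946 <1
  x=-2.609: |R|=0.39544 <1
  x=-6.378: |R|=1.04031 >1
  x=-6.127: |R|=1.01391 >1
  x=-6.103: |R|=1.01131 >1
So |R|<1 on (-6.0000, 0).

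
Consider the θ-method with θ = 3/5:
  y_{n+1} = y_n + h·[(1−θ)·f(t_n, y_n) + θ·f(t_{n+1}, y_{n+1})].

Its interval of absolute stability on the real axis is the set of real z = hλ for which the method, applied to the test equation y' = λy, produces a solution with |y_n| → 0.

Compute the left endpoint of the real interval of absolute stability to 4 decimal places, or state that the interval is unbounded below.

On y'=λy, z=hλ:
  y_{n+1} = y_n + z·[2/5·y_n + 3/5·y_{n+1}] ⇒ (1 − 3/5z)y_{n+1} = (1 + 2/5z)y_n
  R(z) = (1 + 2/5z)/(1 − 3/5z).

Find x<0 with |R(x)|<1.
x=-1.18: |R|=0.3091
x=-2: |R|=0.0909
x=-10: |R|=0.4286
x=-100: |R|=0.6393
θ=3/5≥1/2 ⇒ |1+2/5x|<|1−3/5x| ∀x<0 ⇒ stable on all of ℝ⁻.

(−∞, 0) — no finite endpoint.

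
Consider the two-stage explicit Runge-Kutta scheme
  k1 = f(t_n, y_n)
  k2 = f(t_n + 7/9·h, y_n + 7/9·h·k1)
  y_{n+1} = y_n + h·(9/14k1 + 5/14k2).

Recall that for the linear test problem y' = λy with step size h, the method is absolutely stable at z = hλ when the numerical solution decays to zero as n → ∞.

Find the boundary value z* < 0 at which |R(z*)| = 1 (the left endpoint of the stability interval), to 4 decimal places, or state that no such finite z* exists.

Test eqn y'=λy, z=hλ:
  k1=λy_n ⇒ h·k1=z·y_n;  k2=λ(1+7/9z)y_n ⇒ h·k2=z(1+7/9z)y_n
  y_{n+1}/y_n = 1 + 9/14z + 5/14z(1+7/9z) = 1 + z + 5/18z²
  Hence R(z) = 1 + z + 5/18z².

Need |R(x)|<1, x<0.
x=-0.97: |R|=0.2914
R=1: x+5/18x²=0 ⇒ x=−18/5=-3.6000; min R=1−1/(4·5/18)=0.1000>−1
Confirm numerically:
  x=-3.348: |R|=0.76564 <1
  x=-2.982: |R|=0.48809 <1
  x=-2.587: |R|=0.27205 <1
  x=-2.234: |R|=0.15232 <1
  x=-3.871: |R|=1.29140 >1
  x=-3.681: |R|=1.08282 >1
  x=-3.626: |R|=1.02619 >1
Interval (-3.6000, 0).

z* = -3.6000.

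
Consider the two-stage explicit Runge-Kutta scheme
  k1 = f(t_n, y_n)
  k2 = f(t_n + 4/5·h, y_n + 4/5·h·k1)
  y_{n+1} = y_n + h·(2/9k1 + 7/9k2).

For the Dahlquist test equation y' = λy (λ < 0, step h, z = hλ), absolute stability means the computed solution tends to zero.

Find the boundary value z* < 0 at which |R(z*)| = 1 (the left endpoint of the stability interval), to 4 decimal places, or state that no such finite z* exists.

On y'=λy, z=hλ:
  k1=λy_n ⇒ h·k1=z·y_n;  k2=λ(1+4/5z)y_n ⇒ h·k2=z(1+4/5z)y_n
  y_{n+1}/y_n = 1 + 2/9z + 7/9z(1+4/5z) = 1 + z + 28/45z²
  ⇒ R(z) = 1 + z + 28/45z².

Find x<0 with |R(x)|<1.
x=-0.85: |R|=0.5996
R=1: x+28/45x²=0 ⇒ x=−45/28=-1.6071; min R=1−1/(4·28/45)=0.5982>−1
Confirm numerically:
  x=-1.579: |R|=0.97235 <1
  x=-1.531: |R|=0.92746 <1
  x=-1.287: |R|=0.74363 <1
  x=-1.124: |R|=0.66210 <1
  x=-1.981: |R|=1.46082 >1
  x=-1.638: |R|=1.03145 >1
So |R|<1 on (-1.6071, 0).

left endpoint -1.6071.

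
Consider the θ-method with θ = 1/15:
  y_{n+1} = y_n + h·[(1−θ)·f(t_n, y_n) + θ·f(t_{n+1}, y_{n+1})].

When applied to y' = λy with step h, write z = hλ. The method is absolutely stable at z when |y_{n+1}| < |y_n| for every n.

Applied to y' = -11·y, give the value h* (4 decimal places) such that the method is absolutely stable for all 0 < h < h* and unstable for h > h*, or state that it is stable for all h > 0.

(-2.3077,0); λ=-11 ⇒ h* = (30/13)/11 = 0.2098.

Test eqn y'=λy, z=hλ:
  y_{n+1} = y_n + z·[14/15·y_n + 1/15·y_{n+1}] ⇒ (1 − 1/15z)y_{n+1} = (1 + 14/15z)y_n
  ⇒ R(z) = (1 + 14/15z)/(1 − 1/15z).

Boundary: |R(x)|=1, x<0.
x=-1.26: |R|=0.1624
R=−1: 1+14/15x = −1+1/15x ⇒ -13/15x=2 ⇒ x=2/(-13/15)=-2.3077
Confirm numerically:
  x=-2.202: |R|=0.92013 <1
  x=-1.695: |R|=0.52291 <1
  x=-1.232: |R|=0.13849 <1
  x=-1.102: |R|=0.02658 <1
  x=-2.550: |R|=1.17949 >1
  x=-2.548: |R|=1.17803 >1
So |R|<1 on (-2.3077, 0).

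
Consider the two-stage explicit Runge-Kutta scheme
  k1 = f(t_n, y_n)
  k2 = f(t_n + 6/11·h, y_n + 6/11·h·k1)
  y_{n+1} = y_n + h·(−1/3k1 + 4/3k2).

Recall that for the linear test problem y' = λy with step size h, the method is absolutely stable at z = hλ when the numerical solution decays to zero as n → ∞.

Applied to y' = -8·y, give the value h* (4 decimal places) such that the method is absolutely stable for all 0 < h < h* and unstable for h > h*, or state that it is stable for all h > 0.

Set f=λy, z=hλ:
  k1=λy_n ⇒ h·k1=z·y_n;  k2=λ(1+6/11z)y_n ⇒ h·k2=z(1+6/11z)y_n
  y_{n+1}/y_n = 1 − 1/3z + 4/3z(1+6/11z) = 1 + z + 8/11z²
  R(z) = 1 + z + 8/11z².

Need |R(x)|<1, x<0.
x=-1.12: |R|=0.7923
R=1: x+8/11x²=0 ⇒ x=−11/8=-1.3750; min R=1−1/(4·8/11)=0.6562>−1
Confirm numerically:
  x=-1.072: |R|=0.76377 <1
  x=-1.003: |R|=0.72864 <1
  x=-0.820: |R|=0.66902 <1
  x=-0.713: |R|=0.65672 <1
  x=-1.974: |R|=1.85995 >1
  x=-1.615: |R|=1.28189 >1
Interval (-1.3750, 0).

(-1.3750,0); λ=-8 ⇒ h* = (11/8)/8 = 0.1719.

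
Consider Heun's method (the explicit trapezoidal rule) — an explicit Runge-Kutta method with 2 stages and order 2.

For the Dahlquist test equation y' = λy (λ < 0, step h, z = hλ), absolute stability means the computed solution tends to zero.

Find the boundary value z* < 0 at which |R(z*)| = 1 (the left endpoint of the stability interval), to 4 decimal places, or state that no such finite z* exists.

left endpoint -2.0000.

Test eqn y'=λy, z=hλ:
  order 2, 2-stage ⇒ R(z)=1+z+z^2/2
  (e.g. R(-1.28)=0.53920, |R|=0.53920)

Solve |R(x)|<1 on ℝ⁻.
x=-1.28: |R|=0.5392
|R(-1.94)|=0.9418 |R(-1.9)|=0.9050 |R(-0.89)|=0.5061
Bisect:
  x_lo=-2.4309 |R|=1.5237  x_hi=-0.2086 |R|=0.8132
  mid=-1.31974 |R|=0.55112 →hi
  mid=-1.87532 |R|=0.88309 →hi
  mid=-2.15311 |R|=1.16483 →lo
  mid=-2.01422 |R|=1.01432 →lo
  mid=-1.94477 |R|=0.94629 →hi
  mid=-1.97949 |R|=0.97970 →hi
  mid=-1.99685 |R|=0.99686 →hi
  mid=-2.00554 |R|=1.00555 →lo
  ...
  [-2.00011,-1.99997] ⇒ x*=-2.0000
Interval (-2.0000, 0).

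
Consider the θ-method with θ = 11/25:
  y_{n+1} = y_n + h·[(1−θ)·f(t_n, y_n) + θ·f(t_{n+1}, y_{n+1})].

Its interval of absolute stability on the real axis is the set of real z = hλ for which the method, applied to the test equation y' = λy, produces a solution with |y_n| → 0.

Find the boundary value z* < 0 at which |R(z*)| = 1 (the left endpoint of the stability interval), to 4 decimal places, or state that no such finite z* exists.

Set f=λy, z=hλ:
  y_{n+1} = y_n + z·[14/25·y_n + 11/25·y_{n+1}] ⇒ (1 − 11/25z)y_{n+1} = (1 + 14/25z)y_n
  R(z) = (1 + 14/25z)/(1 − 11/25z).

Boundary: |R(x)|=1, x<0.
x=-0.32: |R|=0.7195
R=−1: 1+14/25x = −1+11/25x ⇒ -3/25x=2 ⇒ x=2/(-3/25)=-16.6667
Confirm numerically:
  x=-15.412: |R|=0.98065 <1
  x=-14.171: |R|=0.95861 <1
  x=-11.090: |R|=0.88618 <1
  x=-9.065: |R|=0.81714 <1
  x=-17.172: |R|=1.00709 >1
  x=-16.919: |R|=1.00359 >1
  x=-16.765: |R|=1.00141 >1
So |R|<1 on (-16.6667, 0).

z* = -16.6667.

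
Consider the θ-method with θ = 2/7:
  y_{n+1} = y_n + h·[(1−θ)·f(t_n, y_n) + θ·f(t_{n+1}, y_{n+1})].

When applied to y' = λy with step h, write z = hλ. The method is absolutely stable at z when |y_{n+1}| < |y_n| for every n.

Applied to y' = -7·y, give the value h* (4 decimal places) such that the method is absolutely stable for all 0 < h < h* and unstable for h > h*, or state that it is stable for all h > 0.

With y'=λy (z=hλ):
  y_{n+1} = y_n + z·[5/7·y_n + 2/7·y_{n+1}] ⇒ (1 − 2/7z)y_{n+1} = (1 + 5/7z)y_n
  Hence R(z) = (1 + 5/7z)/(1 − 2/7z).

Find x<0 with |R(x)|<1.
x=-0.6: |R|=0.4878
R=−1: 1+5/7x = −1+2/7x ⇒ -3/7x=2 ⇒ x=2/(-3/7)=-4.6667
Confirm numerically:
  x=-3.846: |R|=0.83243 <1
  x=-2.822: |R|=0.56232 <1
  x=-2.502: |R|=0.45901 <1
  x=-5.170: |R|=1.08708 >1
  x=-5.056: |R|=1.06826 >1
  x=-4.827: |R|=1.02888 >1
Interval (-4.6667, 0).

(-4.6667,0); λ=-7 ⇒ h* = (14/3)/7 = 0.6667.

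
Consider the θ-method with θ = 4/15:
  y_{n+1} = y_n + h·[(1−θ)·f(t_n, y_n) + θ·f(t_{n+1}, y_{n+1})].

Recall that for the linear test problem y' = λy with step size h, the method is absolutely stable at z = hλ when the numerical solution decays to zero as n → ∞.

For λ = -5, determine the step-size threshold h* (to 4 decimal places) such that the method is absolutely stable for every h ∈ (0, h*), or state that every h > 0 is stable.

(-4.2857,0); λ=-5 ⇒ h* = (30/7)/5 = 0.8571.

Test eqn y'=λy, z=hλ:
  y_{n+1} = y_n + z·[11/15·y_n + 4/15·y_{n+1}] ⇒ (1 − 4/15z)y_{n+1} = (1 + 11/15z)y_n
  ⇒ R(z) = (1 + 11/15z)/(1 − 4/15z).

Boundary: |R(x)|=1, x<0.
x=-1.76: |R|=0.1978
R=−1: 1+11/15x = −1+4/15x ⇒ -7/15x=2 ⇒ x=2/(-7/15)=-4.2857
Confirm numerically:
  x=-3.709: |R|=0.86469 <1
  x=-3.055: |R|=0.68350 <1
  x=-2.989: |R|=0.66327 <1
  x=-2.673: |R|=0.56060 <1
  x=-4.883: |R|=1.12108 >1
  x=-4.873: |R|=1.11919 >1
  x=-4.643: |R|=1.07450 >1
Interval (-4.2857, 0).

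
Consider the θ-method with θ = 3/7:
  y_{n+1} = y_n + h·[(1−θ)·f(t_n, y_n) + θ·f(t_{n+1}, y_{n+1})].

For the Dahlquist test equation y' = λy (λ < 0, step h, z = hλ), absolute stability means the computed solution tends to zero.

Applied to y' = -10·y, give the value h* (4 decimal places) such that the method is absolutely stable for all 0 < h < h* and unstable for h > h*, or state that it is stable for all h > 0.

With y'=λy (z=hλ):
  y_{n+1} = y_n + z·[4/7·y_n + 3/7·y_{n+1}] ⇒ (1 − 3/7z)y_{n+1} = (1 + 4/7z)y_n
  R(z) = (1 + 4/7z)/(1 − 3/7z).

Solve |R(x)|<1 on ℝ⁻.
x=-1.19: |R|=0.2119
R=−1: 1+4/7x = −1+3/7x ⇒ -1/7x=2 ⇒ x=2/(-1/7)=-14.0000
Confirm numerically:
  x=-11.479: |R|=0.93916 <1
  x=-8.223: |R|=0.81758 <1
  x=-6.141: |R|=0.69087 <1
  x=-5.968: |R|=0.67748 <1
  x=-14.380: |R|=1.00758 >1
  x=-14.270: |R|=1.00542 >1
  x=-14.225: |R|=1.00453 >1
Stable set (-14.0000, 0).

(-14.0000,0); λ=-10 ⇒ h* = (14)/10 = 1.4000.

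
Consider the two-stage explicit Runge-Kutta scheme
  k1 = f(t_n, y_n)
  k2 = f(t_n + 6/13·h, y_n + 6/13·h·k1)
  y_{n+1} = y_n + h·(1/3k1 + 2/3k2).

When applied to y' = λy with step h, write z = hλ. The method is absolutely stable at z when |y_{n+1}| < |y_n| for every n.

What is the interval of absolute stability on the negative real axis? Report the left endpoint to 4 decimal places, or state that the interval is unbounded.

z∈(-3.2500,0).

Set f=λy, z=hλ:
  k1=λy_n ⇒ h·k1=z·y_n;  k2=λ(1+6/13z)y_n ⇒ h·k2=z(1+6/13z)y_n
  y_{n+1}/y_n = 1 + 1/3z + 2/3z(1+6/13z) = 1 + z + 4/13z²
  so R(z) = 1 + z + 4/13z².

Find x<0 with |R(x)|<1.
x=-0.98: |R|=0.3155
R=1: x+4/13x²=0 ⇒ x=−13/4=-3.2500; min R=1−1/(4·4/13)=0.1875>−1
Confirm numerically:
  x=-2.885: |R|=0.67599 <1
  x=-1.448: |R|=0.19714 <1
  x=-1.421: |R|=0.20030 <1
  x=-3.630: |R|=1.42443 >1
  x=-3.495: |R|=1.26347 >1
Interval (-3.2500, 0).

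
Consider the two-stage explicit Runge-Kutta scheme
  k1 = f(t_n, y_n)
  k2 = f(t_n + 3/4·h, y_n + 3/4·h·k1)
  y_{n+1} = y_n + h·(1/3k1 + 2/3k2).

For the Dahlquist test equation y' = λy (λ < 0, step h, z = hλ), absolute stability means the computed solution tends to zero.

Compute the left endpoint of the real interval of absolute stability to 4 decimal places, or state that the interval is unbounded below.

With y'=λy (z=hλ):
  k1=λy_n ⇒ h·k1=z·y_n;  k2=λ(1+3/4z)y_n ⇒ h·k2=z(1+3/4z)y_n
  y_{n+1}/y_n = 1 + 1/3z + 2/3z(1+3/4z) = 1 + z + 1/2z²
  ⇒ R(z) = 1 + z + 1/2z².

Boundary: |R(x)|=1, x<0.
x=-0.42: |R|=0.6682
R=1: x+1/2x²=0 ⇒ x=−2=-2.0000; min R=1−1/(4·1/2)=0.5000>−1
Confirm numerically:
  x=-1.850: |R|=0.86125 <1
  x=-1.567: |R|=0.66074 <1
  x=-1.488: |R|=0.61907 <1
  x=-1.083: |R|=0.50344 <1
  x=-2.553: |R|=1.70590 >1
  x=-2.186: |R|=1.20330 >1
Interval (-2.0000, 0).

left endpoint -2.0000.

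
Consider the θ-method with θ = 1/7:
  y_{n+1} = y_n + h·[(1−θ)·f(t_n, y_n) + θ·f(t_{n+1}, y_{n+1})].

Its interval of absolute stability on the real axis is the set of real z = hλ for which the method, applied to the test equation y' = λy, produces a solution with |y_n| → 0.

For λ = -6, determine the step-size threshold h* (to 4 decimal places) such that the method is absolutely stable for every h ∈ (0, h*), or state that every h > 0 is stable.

(-2.8000,0); λ=-6 ⇒ h* = (14/5)/6 = 0.4667.

On y'=λy, z=hλ:
  y_{n+1} = y_n + z·[6/7·y_n + 1/7·y_{n+1}] ⇒ (1 − 1/7z)y_{n+1} = (1 + 6/7z)y_n
  Hence R(z) = (1 + 6/7z)/(1 − 1/7z).

Find x<0 with |R(x)|<1.
x=-1.27: |R|=0.0750
R=−1: 1+6/7x = −1+1/7x ⇒ -5/7x=2 ⇒ x=2/(-5/7)=-2.8000
Confirm numerically:
  x=-2.482: |R|=0.83231 <1
  x=-2.375: |R|=0.77333 <1
  x=-2.343: |R|=0.75543 <1
  x=-1.570: |R|=0.28238 <1
  x=-3.261: |R|=1.22464 >1
  x=-3.197: |R|=1.19467 >1
  x=-2.848: |R|=1.02437 >1
Interval (-2.8000, 0).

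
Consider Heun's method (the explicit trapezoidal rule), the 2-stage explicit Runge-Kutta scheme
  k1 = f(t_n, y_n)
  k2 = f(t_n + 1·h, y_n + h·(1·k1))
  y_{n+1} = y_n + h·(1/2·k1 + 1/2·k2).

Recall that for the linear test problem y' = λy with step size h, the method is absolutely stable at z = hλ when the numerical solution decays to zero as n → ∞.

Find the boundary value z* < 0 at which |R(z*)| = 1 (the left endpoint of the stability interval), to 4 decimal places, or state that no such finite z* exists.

z* = -2.0000.

With y'=λy (z=hλ):
  order 2, 2-stage ⇒ R(z)=1+z+z^2/2
  (e.g. R(-0.35)=0.71125, |R|=0.71125)

Need |R(x)|<1, x<0.
x=-0.35: |R|=0.7113
|R(-2)|=1.0000 |R(-1.88)|=0.8872 |R(-0.67)|=0.5544
Bisect:
  x_lo=-2.3009 |R|=1.3462  x_hi=-0.3290 |R|=0.7251
  mid=-1.31497 |R|=0.54960 →hi
  mid=-1.80796 |R|=0.82640 →hi
  mid=-2.05445 |R|=1.05593 →lo
  mid=-1.93120 |R|=0.93357 →hi
  mid=-1.99283 |R|=0.99285 →hi
  mid=-2.02364 |R|=1.02392 →lo
  mid=-2.00823 |R|=1.00827 →lo
  mid=-2.00053 |R|=1.00053 →lo
  ...
  [-2.00005,-1.99993] ⇒ x*=-2.0000
So |R|<1 on (-2.0000, 0).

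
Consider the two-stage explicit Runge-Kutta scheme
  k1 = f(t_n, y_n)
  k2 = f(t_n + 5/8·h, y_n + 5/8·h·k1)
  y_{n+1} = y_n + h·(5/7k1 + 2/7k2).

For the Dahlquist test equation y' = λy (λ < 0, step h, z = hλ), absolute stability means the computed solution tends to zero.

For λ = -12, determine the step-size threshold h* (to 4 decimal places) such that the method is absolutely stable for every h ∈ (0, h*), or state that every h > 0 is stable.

(-5.6000,0); λ=-12 ⇒ h* = (28/5)/12 = 0.4667.

With y'=λy (z=hλ):
  k1=λy_n ⇒ h·k1=z·y_n;  k2=λ(1+5/8z)y_n ⇒ h·k2=z(1+5/8z)y_n
  y_{n+1}/y_n = 1 + 5/7z + 2/7z(1+5/8z) = 1 + z + 5/28z²
  R(z) = 1 + z + 5/28z².

Find x<0 with |R(x)|<1.
x=-1.65: |R|=0.1638
R=1: x+5/28x²=0 ⇒ x=−28/5=-5.6000; min R=1−1/(4·5/28)=-0.4000>−1
Confirm numerically:
  x=-5.496: |R|=0.89793 <1
  x=-5.481: |R|=0.88353 <1
  x=-4.913: |R|=0.39728 <1
  x=-3.514: |R|=0.30897 <1
  x=-5.980: |R|=1.40579 >1
  x=-5.855: |R|=1.26661 >1
  x=-5.766: |R|=1.17092 >1
Stable set (-5.6000, 0).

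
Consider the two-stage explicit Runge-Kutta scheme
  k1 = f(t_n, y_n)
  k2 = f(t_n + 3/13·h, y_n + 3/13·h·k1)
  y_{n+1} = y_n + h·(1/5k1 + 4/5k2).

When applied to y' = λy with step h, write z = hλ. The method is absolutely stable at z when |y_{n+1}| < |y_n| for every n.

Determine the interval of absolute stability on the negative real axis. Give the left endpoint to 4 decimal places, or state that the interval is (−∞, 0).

With y'=λy (z=hλ):
  k1=λy_n ⇒ h·k1=z·y_n;  k2=λ(1+3/13z)y_n ⇒ h·k2=z(1+3/13z)y_n
  y_{n+1}/y_n = 1 + 1/5z + 4/5z(1+3/13z) = 1 + z + 12/65z²
  Hence R(z) = 1 + z + 12/65z².

Find x<0 with |R(x)|<1.
x=-1.01: |R|=0.1783
R=1: x+12/65x²=0 ⇒ x=−65/12=-5.4167; min R=1−1/(4·12/65)=-0.3542>−1
Confirm numerically:
  x=-3.374: |R|=0.27236 <1
  x=-3.326: |R|=0.28373 <1
  x=-2.514: |R|=0.34719 <1
  x=-6.002: |R|=1.64859 >1
  x=-5.717: |R|=1.31699 >1
  x=-5.674: |R|=1.26956 >1
Stable set (-5.4167, 0).

(-5.4167, 0).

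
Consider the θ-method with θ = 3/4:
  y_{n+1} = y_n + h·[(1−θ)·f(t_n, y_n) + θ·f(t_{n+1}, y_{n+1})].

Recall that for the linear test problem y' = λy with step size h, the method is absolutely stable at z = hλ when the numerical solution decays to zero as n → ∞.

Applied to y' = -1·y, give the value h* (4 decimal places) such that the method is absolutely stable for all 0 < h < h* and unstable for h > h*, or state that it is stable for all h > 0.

With y'=λy (z=hλ):
  y_{n+1} = y_n + z·[1/4·y_n + 3/4·y_{n+1}] ⇒ (1 − 3/4z)y_{n+1} = (1 + 1/4z)y_n
  Hence R(z) = (1 + 1/4z)/(1 − 3/4z).

Boundary: |R(x)|=1, x<0.
x=-0.89: |R|=0.4663
x=-2: |R|=0.2000
x=-10: |R|=0.1765
x=-100: |R|=0.3158
θ=3/4≥1/2 ⇒ |1+1/4x|<|1−3/4x| ∀x<0 ⇒ stable on all of ℝ⁻.

interval (−∞, 0). Any h>0 works for λ=-1.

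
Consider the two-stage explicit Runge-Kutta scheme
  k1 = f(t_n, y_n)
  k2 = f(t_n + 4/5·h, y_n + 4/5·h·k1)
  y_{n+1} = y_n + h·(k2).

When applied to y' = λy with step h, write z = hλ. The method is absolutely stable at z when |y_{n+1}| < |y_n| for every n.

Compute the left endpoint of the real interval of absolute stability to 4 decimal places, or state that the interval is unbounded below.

Set f=λy, z=hλ:
  k1=λy_n ⇒ h·k1=z·y_n;  k2=λ(1+4/5z)y_n ⇒ h·k2=z(1+4/5z)y_n
  y_{n+1}/y_n = 1 + z(1+4/5z) = 1 + z + 4/5z²
  so R(z) = 1 + z + 4/5z².

Find x<0 with |R(x)|<1.
x=-0.84: |R|=0.7245
R=1: x+4/5x²=0 ⇒ x=−5/4=-1.2500; min R=1−1/(4·4/5)=0.6875>−1
Confirm numerically:
  x=-1.038: |R|=0.82396 <1
  x=-0.936: |R|=0.76488 <1
  x=-0.700: |R|=0.69200 <1
  x=-1.541: |R|=1.35874 >1
  x=-1.350: |R|=1.10800 >1
  x=-1.288: |R|=1.03916 >1
So |R|<1 on (-1.2500, 0).

left endpoint -1.2500.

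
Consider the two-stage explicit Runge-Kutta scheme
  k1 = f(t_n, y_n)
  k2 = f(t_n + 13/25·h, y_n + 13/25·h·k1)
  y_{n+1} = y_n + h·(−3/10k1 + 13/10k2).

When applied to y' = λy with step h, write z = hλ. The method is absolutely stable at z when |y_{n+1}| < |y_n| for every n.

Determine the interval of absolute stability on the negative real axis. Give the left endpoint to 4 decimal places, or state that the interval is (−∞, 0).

Test eqn y'=λy, z=hλ:
  k1=λy_n ⇒ h·k1=z·y_n;  k2=λ(1+13/25z)y_n ⇒ h·k2=z(1+13/25z)y_n
  y_{n+1}/y_n = 1 − 3/10z + 13/10z(1+13/25z) = 1 + z + 169/250z²
  Hence R(z) = 1 + z + 169/250z².

Need |R(x)|<1, x<0.
x=-1.19: |R|=0.7673
R=1: x+169/250x²=0 ⇒ x=−250/169=-1.4793; min R=1−1/(4·169/250)=0.6302>−1
Confirm numerically:
  x=-1.206: |R|=0.77720 <1
  x=-0.945: |R|=0.65868 <1
  x=-0.688: |R|=0.63198 <1
  x=-1.882: |R|=1.51234 >1
  x=-1.579: |R|=1.10643 >1
  x=-1.546: |R|=1.06972 >1
So |R|<1 on (-1.4793, 0).

(-1.4793, 0).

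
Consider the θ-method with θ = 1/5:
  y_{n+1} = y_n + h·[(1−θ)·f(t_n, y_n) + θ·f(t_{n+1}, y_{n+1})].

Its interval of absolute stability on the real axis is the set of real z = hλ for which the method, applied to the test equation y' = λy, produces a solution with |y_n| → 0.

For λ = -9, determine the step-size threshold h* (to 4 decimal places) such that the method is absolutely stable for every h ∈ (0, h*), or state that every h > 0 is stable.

On y'=λy, z=hλ:
  y_{n+1} = y_n + z·[4/5·y_n + 1/5·y_{n+1}] ⇒ (1 − 1/5z)y_{n+1} = (1 + 4/5z)y_n
  so R(z) = (1 + 4/5z)/(1 − 1/5z).

Need |R(x)|<1, x<0.
x=-0.37: |R|=0.6555
R=−1: 1+4/5x = −1+1/5x ⇒ -3/5x=2 ⇒ x=2/(-3/5)=-3.3333
Confirm numerically:
  x=-3.062: |R|=0.89903 <1
  x=-2.077: |R|=0.46743 <1
  x=-1.882: |R|=0.36734 <1
  x=-1.419: |R|=0.10531 <1
  x=-3.654: |R|=1.11116 >1
  x=-3.438: |R|=1.03721 >1
  x=-3.385: |R|=1.01849 >1
So |R|<1 on (-3.3333, 0).

(-3.3333,0); λ=-9 ⇒ h* = (10/3)/9 = 0.3704.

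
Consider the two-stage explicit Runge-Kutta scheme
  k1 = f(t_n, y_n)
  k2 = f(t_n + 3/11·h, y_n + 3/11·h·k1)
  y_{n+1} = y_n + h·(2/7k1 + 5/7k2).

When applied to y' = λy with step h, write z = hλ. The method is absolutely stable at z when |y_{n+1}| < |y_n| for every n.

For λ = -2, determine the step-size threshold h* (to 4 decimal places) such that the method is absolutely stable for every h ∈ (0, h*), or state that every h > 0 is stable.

Test eqn y'=λy, z=hλ:
  k1=λy_n ⇒ h·k1=z·y_n;  k2=λ(1+3/11z)y_n ⇒ h·k2=z(1+3/11z)y_n
  y_{n+1}/y_n = 1 + 2/7z + 5/7z(1+3/11z) = 1 + z + 15/77z²
  R(z) = 1 + z + 15/77z².

Find x<0 with |R(x)|<1.
x=-0.4: |R|=0.6312
R=1: x+15/77x²=0 ⇒ x=−77/15=-5.1333; min R=1−1/(4·15/77)=-0.2833>−1
Confirm numerically:
  x=-3.248: |R|=0.19290 <1
  x=-3.177: |R|=0.21077 <1
  x=-2.368: |R|=0.27564 <1
  x=-5.441: |R|=1.32611 >1
  x=-5.159: |R|=1.02580 >1
So |R|<1 on (-5.1333, 0).

(-5.1333,0); λ=-2 ⇒ h* = (77/15)/2 = 2.5667.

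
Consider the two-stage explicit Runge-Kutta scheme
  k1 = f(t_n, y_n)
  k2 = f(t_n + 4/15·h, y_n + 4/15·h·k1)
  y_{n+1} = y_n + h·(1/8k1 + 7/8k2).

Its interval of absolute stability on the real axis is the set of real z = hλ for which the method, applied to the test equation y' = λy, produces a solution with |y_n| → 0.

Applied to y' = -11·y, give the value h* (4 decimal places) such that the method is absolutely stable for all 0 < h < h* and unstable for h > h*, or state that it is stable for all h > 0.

On y'=λy, z=hλ:
  k1=λy_n ⇒ h·k1=z·y_n;  k2=λ(1+4/15z)y_n ⇒ h·k2=z(1+4/15z)y_n
  y_{n+1}/y_n = 1 + 1/8z + 7/8z(1+4/15z) = 1 + z + 7/30z²
  so R(z) = 1 + z + 7/30z².

Solve |R(x)|<1 on ℝ⁻.
x=-0.51: |R|=0.5507
R=1: x+7/30x²=0 ⇒ x=−30/7=-4.2857; min R=1−1/(4·7/30)=-0.0714>−1
Confirm numerically:
  x=-4.150: |R|=0.86858 <1
  x=-3.747: |R|=0.52900 <1
  x=-3.413: |R|=0.30500 <1
  x=-2.234: |R|=0.06949 <1
  x=-4.765: |R|=1.53289 >1
  x=-4.733: |R|=1.49397 >1
  x=-4.659: |R|=1.40580 >1
So |R|<1 on (-4.2857, 0).

(-4.2857,0); λ=-11 ⇒ h* = (30/7)/11 = 0.3896.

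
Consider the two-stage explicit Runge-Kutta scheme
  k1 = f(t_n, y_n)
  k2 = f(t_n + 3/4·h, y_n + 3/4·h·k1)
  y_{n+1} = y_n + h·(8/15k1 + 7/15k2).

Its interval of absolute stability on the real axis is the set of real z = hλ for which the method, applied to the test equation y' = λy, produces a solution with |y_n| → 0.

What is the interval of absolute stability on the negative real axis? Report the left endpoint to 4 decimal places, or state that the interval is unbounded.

Test eqn y'=λy, z=hλ:
  k1=λy_n ⇒ h·k1=z·y_n;  k2=λ(1+3/4z)y_n ⇒ h·k2=z(1+3/4z)y_n
  y_{n+1}/y_n = 1 + 8/15z + 7/15z(1+3/4z) = 1 + z + 7/20z²
  ⇒ R(z) = 1 + z + 7/20z².

Boundary: |R(x)|=1, x<0.
x=-0.95: |R|=0.3659
R=1: x+7/20x²=0 ⇒ x=−20/7=-2.8571; min R=1−1/(4·7/20)=0.2857>−1
Confirm numerically:
  x=-2.652: |R|=0.80959 <1
  x=-2.052: |R|=0.42175 <1
  x=-1.411: |R|=0.28582 <1
  x=-3.293: |R|=1.50235 >1
  x=-3.008: |R|=1.15882 >1
Stable set (-2.8571, 0).

z∈(-2.8571,0).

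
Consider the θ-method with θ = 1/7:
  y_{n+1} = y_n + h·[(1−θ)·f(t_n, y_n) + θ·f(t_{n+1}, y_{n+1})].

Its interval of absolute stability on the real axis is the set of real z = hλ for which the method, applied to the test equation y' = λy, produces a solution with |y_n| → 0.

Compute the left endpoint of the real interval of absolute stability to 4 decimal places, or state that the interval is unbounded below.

With y'=λy (z=hλ):
  y_{n+1} = y_n + z·[6/7·y_n + 1/7·y_{n+1}] ⇒ (1 − 1/7z)y_{n+1} = (1 + 6/7z)y_n
  ⇒ R(z) = (1 + 6/7z)/(1 − 1/7z).

Solve |R(x)|<1 on ℝ⁻.
x=-1.48: |R|=0.2217
R=−1: 1+6/7x = −1+1/7x ⇒ -5/7x=2 ⇒ x=2/(-5/7)=-2.8000
Confirm numerically:
  x=-2.729: |R|=0.96351 <1
  x=-1.966: |R|=0.53491 <1
  x=-1.758: |R|=0.40512 <1
  x=-1.225: |R|=0.04255 <1
  x=-3.245: |R|=1.21718 >1
  x=-3.134: |R|=1.16479 >1
So |R|<1 on (-2.8000, 0).

left endpoint -2.8000.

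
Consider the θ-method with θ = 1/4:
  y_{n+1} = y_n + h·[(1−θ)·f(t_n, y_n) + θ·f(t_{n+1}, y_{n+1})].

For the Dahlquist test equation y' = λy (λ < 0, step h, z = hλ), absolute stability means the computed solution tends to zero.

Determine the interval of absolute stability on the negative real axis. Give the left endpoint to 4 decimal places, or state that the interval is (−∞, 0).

(-4.0000, 0).

On y'=λy, z=hλ:
  y_{n+1} = y_n + z·[3/4·y_n + 1/4·y_{n+1}] ⇒ (1 − 1/4z)y_{n+1} = (1 + 3/4z)y_n
  ⇒ R(z) = (1 + 3/4z)/(1 − 1/4z).

Find x<0 with |R(x)|<1.
x=-0.5: |R|=0.5556
R=−1: 1+3/4x = −1+1/4x ⇒ -1/2x=2 ⇒ x=2/(-1/2)=-4.0000
Confirm numerically:
  x=-3.419: |R|=0.84338 <1
  x=-2.947: |R|=0.69685 <1
  x=-1.637: |R|=0.16161 <1
  x=-4.373: |R|=1.08910 >1
  x=-4.131: |R|=1.03222 >1
Interval (-4.0000, 0).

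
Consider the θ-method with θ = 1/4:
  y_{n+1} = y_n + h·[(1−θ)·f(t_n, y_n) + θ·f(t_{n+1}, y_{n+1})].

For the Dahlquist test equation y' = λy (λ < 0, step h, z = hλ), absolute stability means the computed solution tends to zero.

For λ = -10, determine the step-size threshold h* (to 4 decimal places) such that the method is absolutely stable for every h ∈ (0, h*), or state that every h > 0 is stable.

Test eqn y'=λy, z=hλ:
  y_{n+1} = y_n + z·[3/4·y_n + 1/4·y_{n+1}] ⇒ (1 − 1/4z)y_{n+1} = (1 + 3/4z)y_n
  R(z) = (1 + 3/4z)/(1 − 1/4z).

Find x<0 with |R(x)|<1.
x=-0.47: |R|=0.5794
R=−1: 1+3/4x = −1+1/4x ⇒ -1/2x=2 ⇒ x=2/(-1/2)=-4.0000
Confirm numerically:
  x=-3.599: |R|=0.89446 <1
  x=-2.600: |R|=0.57576 <1
  x=-2.544: |R|=0.55501 <1
  x=-4.217: |R|=1.05282 >1
  x=-4.209: |R|=1.05092 >1
  x=-4.080: |R|=1.01980 >1
Interval (-4.0000, 0).

(-4.0000,0); λ=-10 ⇒ h* = (4)/10 = 0.4000.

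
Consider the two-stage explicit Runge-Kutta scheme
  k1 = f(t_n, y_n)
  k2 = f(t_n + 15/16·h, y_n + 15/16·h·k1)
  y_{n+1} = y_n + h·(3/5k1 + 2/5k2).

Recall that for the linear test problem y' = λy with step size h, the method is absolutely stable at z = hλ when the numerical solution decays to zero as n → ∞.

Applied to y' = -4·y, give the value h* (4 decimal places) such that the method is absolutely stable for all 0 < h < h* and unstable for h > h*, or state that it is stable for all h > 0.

(-2.6667,0); λ=-4 ⇒ h* = (8/3)/4 = 0.6667.

On y'=λy, z=hλ:
  k1=λy_n ⇒ h·k1=z·y_n;  k2=λ(1+15/16z)y_n ⇒ h·k2=z(1+15/16z)y_n
  y_{n+1}/y_n = 1 + 3/5z + 2/5z(1+15/16z) = 1 + z + 3/8z²
  so R(z) = 1 + z + 3/8z².

Boundary: |R(x)|=1, x<0.
x=-1.45: |R|=0.3384
R=1: x+3/8x²=0 ⇒ x=−8/3=-2.6667; min R=1−1/(4·3/8)=0.3333>−1
Confirm numerically:
  x=-1.903: |R|=0.45503 <1
  x=-1.691: |R|=0.38131 <1
  x=-1.342: |R|=0.33336 <1
  x=-1.263: |R|=0.33519 <1
  x=-3.078: |R|=1.47478 >1
  x=-2.805: |R|=1.14551 >1
Stable set (-2.6667, 0).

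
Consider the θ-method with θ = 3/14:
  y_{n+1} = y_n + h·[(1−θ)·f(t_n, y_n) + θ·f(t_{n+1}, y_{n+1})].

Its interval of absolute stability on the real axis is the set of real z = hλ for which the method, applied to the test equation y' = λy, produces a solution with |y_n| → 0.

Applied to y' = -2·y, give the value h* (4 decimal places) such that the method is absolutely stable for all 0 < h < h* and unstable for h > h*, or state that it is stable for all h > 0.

Test eqn y'=λy, z=hλ:
  y_{n+1} = y_n + z·[11/14·y_n + 3/14·y_{n+1}] ⇒ (1 − 3/14z)y_{n+1} = (1 + 11/14z)y_n
  Hence R(z) = (1 + 11/14z)/(1 − 3/14z).

Solve |R(x)|<1 on ℝ⁻.
x=-1.15: |R|=0.0774
R=−1: 1+11/14x = −1+3/14x ⇒ -4/7x=2 ⇒ x=2/(-4/7)=-3.5000
Confirm numerically:
  x=-3.469: |R|=0.98984 <1
  x=-2.179: |R|=0.48542 <1
  x=-2.127: |R|=0.46107 <1
  x=-1.864: |R|=0.33197 <1
  x=-4.051: |R|=1.16855 >1
  x=-3.827: |R|=1.10266 >1
  x=-3.648: |R|=1.04747 >1
Stable set (-3.5000, 0).

(-3.5000,0); λ=-2 ⇒ h* = (7/2)/2 = 1.7500.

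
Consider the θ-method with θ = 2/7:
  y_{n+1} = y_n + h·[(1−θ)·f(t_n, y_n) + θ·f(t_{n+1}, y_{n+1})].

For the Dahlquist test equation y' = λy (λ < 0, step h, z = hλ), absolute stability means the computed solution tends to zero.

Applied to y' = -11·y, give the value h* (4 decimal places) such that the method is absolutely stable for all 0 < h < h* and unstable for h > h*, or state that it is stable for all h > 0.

(-4.6667,0); λ=-11 ⇒ h* = (14/3)/11 = 0.4242.

With y'=λy (z=hλ):
  y_{n+1} = y_n + z·[5/7·y_n + 2/7·y_{n+1}] ⇒ (1 − 2/7z)y_{n+1} = (1 + 5/7z)y_n
  Hence R(z) = (1 + 5/7z)/(1 − 2/7z).

Solve |R(x)|<1 on ℝ⁻.
x=-0.87: |R|=0.3032
R=−1: 1+5/7x = −1+2/7x ⇒ -3/7x=2 ⇒ x=2/(-3/7)=-4.6667
Confirm numerically:
  x=-4.254: |R|=0.92017 <1
  x=-4.211: |R|=0.91136 <1
  x=-2.745: |R|=0.53843 <1
  x=-2.723: |R|=0.53150 <1
  x=-5.264: |R|=1.10224 >1
  x=-5.075: |R|=1.07143 >1
  x=-5.042: |R|=1.06591 >1
Stable set (-4.6667, 0).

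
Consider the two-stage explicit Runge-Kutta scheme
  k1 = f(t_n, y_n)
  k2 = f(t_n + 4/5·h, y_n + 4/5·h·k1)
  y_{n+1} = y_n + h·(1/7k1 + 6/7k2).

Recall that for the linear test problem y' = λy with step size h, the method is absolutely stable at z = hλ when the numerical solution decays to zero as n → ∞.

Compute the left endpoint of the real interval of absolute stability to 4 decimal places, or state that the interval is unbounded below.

z* = -1.4583.

With y'=λy (z=hλ):
  k1=λy_n ⇒ h·k1=z·y_n;  k2=λ(1+4/5z)y_n ⇒ h·k2=z(1+4/5z)y_n
  y_{n+1}/y_n = 1 + 1/7z + 6/7z(1+4/5z) = 1 + z + 24/35z²
  ⇒ R(z) = 1 + z + 24/35z².

Need |R(x)|<1, x<0.
x=-1.4: |R|=0.9440
R=1: x+24/35x²=0 ⇒ x=−35/24=-1.4583; min R=1−1/(4·24/35)=0.6354>−1
Confirm numerically:
  x=-1.346: |R|=0.89632 <1
  x=-1.006: |R|=0.68797 <1
  x=-0.904: |R|=0.65638 <1
  x=-0.777: |R|=0.63699 <1
  x=-2.007: |R|=1.75509 >1
  x=-1.605: |R|=1.16142 >1
  x=-1.488: |R|=1.03027 >1
Stable set (-1.4583, 0).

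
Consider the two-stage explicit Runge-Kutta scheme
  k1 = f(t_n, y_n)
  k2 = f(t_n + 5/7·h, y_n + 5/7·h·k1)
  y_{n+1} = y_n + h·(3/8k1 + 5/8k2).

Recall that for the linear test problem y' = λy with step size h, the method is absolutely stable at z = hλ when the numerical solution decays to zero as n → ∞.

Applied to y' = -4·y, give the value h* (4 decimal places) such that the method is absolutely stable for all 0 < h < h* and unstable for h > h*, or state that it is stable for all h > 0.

(-2.2400,0); λ=-4 ⇒ h* = (56/25)/4 = 0.5600.

With y'=λy (z=hλ):
  k1=λy_n ⇒ h·k1=z·y_n;  k2=λ(1+5/7z)y_n ⇒ h·k2=z(1+5/7z)y_n
  y_{n+1}/y_n = 1 + 3/8z + 5/8z(1+5/7z) = 1 + z + 25/56z²
  Hence R(z) = 1 + z + 25/56z².

Solve |R(x)|<1 on ℝ⁻.
x=-1.47: |R|=0.4947
R=1: x+25/56x²=0 ⇒ x=−56/25=-2.2400; min R=1−1/(4·25/56)=0.4400>−1
Confirm numerically:
  x=-1.695: |R|=0.58760 <1
  x=-1.456: |R|=0.49040 <1
  x=-1.056: |R|=0.44183 <1
  x=-2.830: |R|=1.74540 >1
  x=-2.784: |R|=1.67611 >1
  x=-2.782: |R|=1.67314 >1
So |R|<1 on (-2.2400, 0).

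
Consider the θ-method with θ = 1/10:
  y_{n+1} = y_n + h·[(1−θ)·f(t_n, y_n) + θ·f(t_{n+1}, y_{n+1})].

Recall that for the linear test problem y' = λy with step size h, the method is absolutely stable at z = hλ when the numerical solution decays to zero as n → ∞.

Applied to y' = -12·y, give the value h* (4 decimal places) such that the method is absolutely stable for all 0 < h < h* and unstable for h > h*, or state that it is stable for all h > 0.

(-2.5000,0); λ=-12 ⇒ h* = (5/2)/12 = 0.2083.

Set f=λy, z=hλ:
  y_{n+1} = y_n + z·[9/10·y_n + 1/10·y_{n+1}] ⇒ (1 − 1/10z)y_{n+1} = (1 + 9/10z)y_n
  Hence R(z) = (1 + 9/10z)/(1 − 1/10z).

Boundary: |R(x)|=1, x<0.
x=-1.42: |R|=0.2434
R=−1: 1+9/10x = −1+1/10x ⇒ -4/5x=2 ⇒ x=2/(-4/5)=-2.5000
Confirm numerically:
  x=-2.153: |R|=0.77158 <1
  x=-1.860: |R|=0.56830 <1
  x=-1.700: |R|=0.45299 <1
  x=-2.787: |R|=1.17956 >1
  x=-2.762: |R|=1.16424 >1
  x=-2.693: |R|=1.12164 >1
Stable set (-2.5000, 0).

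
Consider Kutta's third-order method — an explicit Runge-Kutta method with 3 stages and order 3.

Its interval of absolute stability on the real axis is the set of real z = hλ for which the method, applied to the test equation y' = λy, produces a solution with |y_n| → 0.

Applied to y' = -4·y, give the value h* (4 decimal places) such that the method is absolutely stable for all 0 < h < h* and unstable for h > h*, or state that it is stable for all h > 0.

Set f=λy, z=hλ:
  order 3, 3-stage ⇒ R(z)=1+z+z^2/2+z^3/6
  (e.g. R(-1.17)=0.24751, |R|=0.24751)

Solve |R(x)|<1 on ℝ⁻.
x=-1.17: |R|=0.2475
|R(-2.56)|=1.0794 |R(-2.17)|=0.5186 |R(-0.67)|=0.5043
Bisect:
  x_lo=-3.2300 |R|=2.6298  x_hi=-0.1781 |R|=0.8368
  mid=-1.70403 |R|=0.07684 →hi
  mid=-2.46699 |R|=0.92634 →hi
  mid=-2.84848 |R|=1.64357 →lo
  mid=-2.65774 |R|=1.25480 →lo
  mid=-2.56236 |R|=1.08347 →lo
  mid=-2.51468 |R|=1.00318 →lo
  mid=-2.49084 |R|=0.96434 →hi
  mid=-2.50276 |R|=0.98365 →hi
  ...
  [-2.51282,-2.51263] ⇒ x*=-2.5127
So |R|<1 on (-2.5127, 0).

(-2.5127,0); λ=-4 ⇒ h* = 0.6282.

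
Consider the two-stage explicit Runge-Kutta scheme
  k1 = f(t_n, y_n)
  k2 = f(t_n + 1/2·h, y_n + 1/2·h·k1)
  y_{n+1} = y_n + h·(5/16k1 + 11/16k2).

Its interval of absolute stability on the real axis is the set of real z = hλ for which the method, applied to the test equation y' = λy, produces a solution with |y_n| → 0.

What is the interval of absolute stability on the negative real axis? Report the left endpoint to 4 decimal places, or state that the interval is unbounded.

z∈(-2.9091,0).

On y'=λy, z=hλ:
  k1=λy_n ⇒ h·k1=z·y_n;  k2=λ(1+1/2z)y_n ⇒ h·k2=z(1+1/2z)y_n
  y_{n+1}/y_n = 1 + 5/16z + 11/16z(1+1/2z) = 1 + z + 11/32z²
  R(z) = 1 + z + 11/32z².

Need |R(x)|<1, x<0.
x=-0.36: |R|=0.6845
R=1: x+11/32x²=0 ⇒ x=−32/11=-2.9091; min R=1−1/(4·11/32)=0.2727>−1
Confirm numerically:
  x=-2.689: |R|=0.79656 <1
  x=-1.862: |R|=0.32980 <1
  x=-1.602: |R|=0.28020 <1
  x=-3.500: |R|=1.71094 >1
  x=-3.200: |R|=1.32000 >1
  x=-3.120: |R|=1.22620 >1
Interval (-2.9091, 0).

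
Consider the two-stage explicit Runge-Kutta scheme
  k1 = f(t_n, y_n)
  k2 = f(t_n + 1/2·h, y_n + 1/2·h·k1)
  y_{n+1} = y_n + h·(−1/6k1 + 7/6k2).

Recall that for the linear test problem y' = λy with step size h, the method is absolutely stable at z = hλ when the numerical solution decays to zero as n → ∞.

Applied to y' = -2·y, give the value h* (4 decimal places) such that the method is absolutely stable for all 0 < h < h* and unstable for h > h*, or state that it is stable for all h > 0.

On y'=λy, z=hλ:
  k1=λy_n ⇒ h·k1=z·y_n;  k2=λ(1+1/2z)y_n ⇒ h·k2=z(1+1/2z)y_n
  y_{n+1}/y_n = 1 − 1/6z + 7/6z(1+1/2z) = 1 + z + 7/12z²
  Hence R(z) = 1 + z + 7/12z².

Need |R(x)|<1, x<0.
x=-1.78: |R|=1.0682
R=1: x+7/12x²=0 ⇒ x=−12/7=-1.7143; min R=1−1/(4·7/12)=0.5714>−1
Confirm numerically:
  x=-1.689: |R|=0.97509 <1
  x=-1.274: |R|=0.67279 <1
  x=-1.096: |R|=0.60471 <1
  x=-2.045: |R|=1.39451 >1
  x=-2.007: |R|=1.34270 >1
Interval (-1.7143, 0).

(-1.7143,0); λ=-2 ⇒ h* = (12/7)/2 = 0.8571.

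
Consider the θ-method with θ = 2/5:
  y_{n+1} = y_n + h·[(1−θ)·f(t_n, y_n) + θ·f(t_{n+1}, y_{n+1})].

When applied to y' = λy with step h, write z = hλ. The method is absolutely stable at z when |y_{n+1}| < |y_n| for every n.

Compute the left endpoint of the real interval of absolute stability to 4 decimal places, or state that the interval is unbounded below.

With y'=λy (z=hλ):
  y_{n+1} = y_n + z·[3/5·y_n + 2/5·y_{n+1}] ⇒ (1 − 2/5z)y_{n+1} = (1 + 3/5z)y_n
  R(z) = (1 + 3/5z)/(1 − 2/5z).

Need |R(x)|<1, x<0.
x=-0.58: |R|=0.5292
R=−1: 1+3/5x = −1+2/5x ⇒ -1/5x=2 ⇒ x=2/(-1/5)=-10.0000
Confirm numerically:
  x=-9.769: |R|=0.99059 <1
  x=-8.396: |R|=0.92640 <1
  x=-5.204: |R|=0.68873 <1
  x=-4.189: |R|=0.56563 <1
  x=-10.370: |R|=1.01437 >1
  x=-10.312: |R|=1.01218 >1
Interval (-10.0000, 0).

z* = -10.0000.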